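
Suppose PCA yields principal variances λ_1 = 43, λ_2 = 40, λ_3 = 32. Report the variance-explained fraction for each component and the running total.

Step 1 — total variance = trace(Sigma) = Σ λ_i = 43 + 40 + 32 = 115.

Step 2 — fraction explained by component i = λ_i / Σ λ:
  PC1: 43/115 = 0.3739
  PC2: 40/115 = 0.3478
  PC3: 32/115 = 0.2783

Step 3 — cumulative fraction after k components = (λ_1 + ... + λ_k) / Σ λ:
  k = 1: 43/115 = 0.3739
  k = 2: (43 + 40)/115 = 83/115 = 0.7217
  k = 3: (43 + 40 + 32)/115 = 115/115 = 1

Summary (fraction, with percent):

explained: PC1 0.3739 (37.39%), PC2 0.3478 (34.78%), PC3 0.2783 (27.83%);  cumulative: 0.3739, 0.7217, 1


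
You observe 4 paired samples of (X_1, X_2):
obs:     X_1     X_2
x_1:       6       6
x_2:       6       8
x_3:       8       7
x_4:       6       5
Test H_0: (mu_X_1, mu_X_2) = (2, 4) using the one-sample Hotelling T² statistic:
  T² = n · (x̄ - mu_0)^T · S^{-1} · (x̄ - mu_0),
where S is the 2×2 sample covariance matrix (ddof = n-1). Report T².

Step 1 — sample mean vector:
  mean(X_1) = (6 + 6 + 8 + 6) / 4 = 26/4 = 6.5
  mean(X_2) = (6 + 8 + 7 + 5) / 4 = 26/4 = 6.5
  x̄ = (6.5, 6.5),  deviation x̄ - mu_0 = (6.5, 6.5) - (2, 4) = (4.5, 2.5).

Step 2 — sample covariance matrix, S[i,j] = (1/(n-1)) · Σ_k (x_{k,i} - mean_i) · (x_{k,j} - mean_j), divisor n-1 = 3:
  S[X_1,X_1] = ((-0.5)·(-0.5) + (-0.5)·(-0.5) + (1.5)·(1.5) + (-0.5)·(-0.5)) / 3 = 3/3 = 1
  S[X_1,X_2] = ((-0.5)·(-0.5) + (-0.5)·(1.5) + (1.5)·(0.5) + (-0.5)·(-1.5)) / 3 = 1/3 = 0.3333
  S[X_2,X_2] = ((-0.5)·(-0.5) + (1.5)·(1.5) + (0.5)·(0.5) + (-1.5)·(-1.5)) / 3 = 5/3 = 1.6667
  S = [[1, 0.3333],
 [0.3333, 1.6667]].

Step 3 — invert S. det(S) = 1·1.6667 - (0.3333)² = 1.5556.
  S^{-1} = (1/det) · [[d, -b], [-b, a]] = [[1.0714, -0.2143],
 [-0.2143, 0.6429]].

Step 4 — quadratic form (x̄ - mu_0)^T · S^{-1} · (x̄ - mu_0):
  S^{-1} · (x̄ - mu_0) = (4.2857, 0.6429),
  (x̄ - mu_0)^T · [...] = (4.5)·(4.2857) + (2.5)·(0.6429) = 20.8929.

Step 5 — scale by n: T² = 4 · 20.8929 = 83.5714.

T² ≈ 83.5714


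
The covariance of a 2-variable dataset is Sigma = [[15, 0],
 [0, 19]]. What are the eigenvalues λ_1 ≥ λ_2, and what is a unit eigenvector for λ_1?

Step 1 — characteristic polynomial of 2×2 Sigma:
  det(Sigma - λI) = λ² - trace · λ + det = 0.
  trace = 15 + 19 = 34, det = 15·19 - (0)² = 285.
Step 2 — discriminant:
  Δ = trace² - 4·det = 1156 - 1140 = 16.
Step 3 — eigenvalues:
  λ = (trace ± √Δ)/2 = (34 ± 4)/2,
  λ_1 = 19,  λ_2 = 15.

Step 4 — unit eigenvector for λ_1: Sigma is diagonal, so its eigenvectors are the coordinate axes. λ_1 = 19 is the diagonal entry on the second coordinate axis, hence
  v_1 = (0, 1) (||v_1|| = 1).

λ_1 = 19,  λ_2 = 15;  v_1 ≈ (0, 1)


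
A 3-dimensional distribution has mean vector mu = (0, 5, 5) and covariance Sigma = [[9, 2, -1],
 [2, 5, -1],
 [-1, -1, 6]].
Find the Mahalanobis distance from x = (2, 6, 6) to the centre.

Step 1 — centre the observation: (x - mu) = (2, 1, 1).

Step 2 — invert Sigma (cofactor / det for 3×3, or solve directly):
  Sigma^{-1} = [[0.1229, -0.0466, 0.0127],
 [-0.0466, 0.2246, 0.0297],
 [0.0127, 0.0297, 0.1737]].

Step 3 — form the quadratic (x - mu)^T · Sigma^{-1} · (x - mu):
  Sigma^{-1} · (x - mu) = (0.2119, 0.161, 0.2288).
  (x - mu)^T · [Sigma^{-1} · (x - mu)] = (2)·(0.2119) + (1)·(0.161) + (1)·(0.2288) = 0.8136.

Step 4 — take square root: d = √(0.8136) ≈ 0.902.

d(x, mu) = √(0.8136) ≈ 0.902


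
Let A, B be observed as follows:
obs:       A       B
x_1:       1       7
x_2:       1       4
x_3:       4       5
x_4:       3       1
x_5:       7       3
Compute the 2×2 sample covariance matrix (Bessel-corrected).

Step 1 — column means:
  mean(A) = (1 + 1 + 4 + 3 + 7) / 5 = 16/5 = 3.2
  mean(B) = (7 + 4 + 5 + 1 + 3) / 5 = 20/5 = 4

Step 2 — sample covariance S[i,j] = (1/(n-1)) · Σ_k (x_{k,i} - mean_i) · (x_{k,j} - mean_j), with n-1 = 4.
  S[A,A] = ((-2.2)·(-2.2) + (-2.2)·(-2.2) + (0.8)·(0.8) + (-0.2)·(-0.2) + (3.8)·(3.8)) / 4 = 24.8/4 = 6.2
  S[A,B] = ((-2.2)·(3) + (-2.2)·(0) + (0.8)·(1) + (-0.2)·(-3) + (3.8)·(-1)) / 4 = -9/4 = -2.25
  S[B,B] = ((3)·(3) + (0)·(0) + (1)·(1) + (-3)·(-3) + (-1)·(-1)) / 4 = 20/4 = 5

S is symmetric (S[j,i] = S[i,j]). Assembling:

S = [[6.2, -2.25],
 [-2.25, 5]]


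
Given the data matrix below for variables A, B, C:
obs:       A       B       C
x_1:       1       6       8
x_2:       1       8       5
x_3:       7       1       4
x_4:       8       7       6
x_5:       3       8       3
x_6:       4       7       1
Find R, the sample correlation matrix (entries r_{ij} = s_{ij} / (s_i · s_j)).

Step 1 — column means:
  mean(A) = (1 + 1 + 7 + 8 + 3 + 4) / 6 = 24/6 = 4
  mean(B) = (6 + 8 + 1 + 7 + 8 + 7) / 6 = 37/6 = 6.1667
  mean(C) = (8 + 5 + 4 + 6 + 3 + 1) / 6 = 27/6 = 4.5

Step 2 — sample variances and covariances s[i,j] = (1/(n-1)) · Σ_k (x_{k,i} - mean_i) · (x_{k,j} - mean_j), with n-1 = 5:
  s[A,A] = ((-3)·(-3) + (-3)·(-3) + (3)·(3) + (4)·(4) + (-1)·(-1) + (0)·(0)) / 5 = 44/5 = 8.8
  s[A,B] = ((-3)·(-0.1667) + (-3)·(1.8333) + (3)·(-5.1667) + (4)·(0.8333) + (-1)·(1.8333) + (0)·(0.8333)) / 5 = -19/5 = -3.8
  s[A,C] = ((-3)·(3.5) + (-3)·(0.5) + (3)·(-0.5) + (4)·(1.5) + (-1)·(-1.5) + (0)·(-3.5)) / 5 = -6/5 = -1.2
  s[B,B] = ((-0.1667)·(-0.1667) + (1.8333)·(1.8333) + (-5.1667)·(-5.1667) + (0.8333)·(0.8333) + (1.8333)·(1.8333) + (0.8333)·(0.8333)) / 5 = 34.8333/5 = 6.9667
  s[B,C] = ((-0.1667)·(3.5) + (1.8333)·(0.5) + (-5.1667)·(-0.5) + (0.8333)·(1.5) + (1.8333)·(-1.5) + (0.8333)·(-3.5)) / 5 = -1.5/5 = -0.3
  s[C,C] = ((3.5)·(3.5) + (0.5)·(0.5) + (-0.5)·(-0.5) + (1.5)·(1.5) + (-1.5)·(-1.5) + (-3.5)·(-3.5)) / 5 = 29.5/5 = 5.9
  Sample standard deviations s_i = √(s[i,i]):
  s(A) = √(8.8) = 2.9665
  s(B) = √(6.9667) = 2.6394
  s(C) = √(5.9) = 2.429

Step 3 — r_{ij} = s_{ij} / (s_i · s_j):
  r[A,A] = 1 (diagonal).
  r[A,B] = -3.8 / (2.9665 · 2.6394) = -3.8 / 7.8299 = -0.4853
  r[A,C] = -1.2 / (2.9665 · 2.429) = -1.2 / 7.2056 = -0.1665
  r[B,B] = 1 (diagonal).
  r[B,C] = -0.3 / (2.6394 · 2.429) = -0.3 / 6.4112 = -0.0468
  r[C,C] = 1 (diagonal).

R is symmetric with unit diagonal. Assembling:

R = [[1, -0.4853, -0.1665],
 [-0.4853, 1, -0.0468],
 [-0.1665, -0.0468, 1]]


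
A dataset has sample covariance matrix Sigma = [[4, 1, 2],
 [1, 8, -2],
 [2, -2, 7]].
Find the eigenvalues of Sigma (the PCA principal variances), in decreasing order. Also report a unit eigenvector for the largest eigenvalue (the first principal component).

Step 1 — characteristic polynomial p(λ) = det(λI - Sigma) = λ³ - tr·λ² + c_1·λ - det, where tr = trace, c_1 = sum of the principal 2×2 minors, det = det(Sigma):
  tr = 4 + 8 + 7 = 19,
  c_1 = (4·8 - (1)²) + (4·7 - (2)²) + (8·7 - (-2)²) = 31 + 24 + 52 = 107,
  det = 4·(8·7 - (-2)²) - (1)·((1)·7 - (-2)·(2)) + (2)·((1)·(-2) - 8·(2)) = 4·(52) - (1)·(11) + (2)·(-18) = 161.
  So p(λ) = λ³ - 19λ² + 107λ - 161.
Step 2 — look for an integer root (rational root theorem: any rational root is an integer divisor of 161). Testing λ = 7:
  p(7) = 343 - 931 + 749 - 161 = 0  ✓
  Dividing out (λ - 7): p(λ) = (λ - 7)(λ² - 12λ + 23).
Step 3 — remaining eigenvalues from the quadratic λ² - 12λ + 23 = 0:
  Δ = 12² - 4·23 = 144 - 92 = 52,  λ = (12 ± √52)/2 = (12 ± 7.2111)/2 ≈ 9.6056 or 2.3944.
  Sorted: λ_1 = 9.6056,  λ_2 = 7,  λ_3 = 2.3944  (check: sum = 19 = tr ✓).

Step 4 — unit eigenvector for λ_1 ≈ 9.6056: v spans the null space of (Sigma - λ_1 I), whose rows are
  r_1 = (-5.6056, 1, 2),  r_2 = (1, -1.6056, -2),  r_3 = (2, -2, -2.6056).
  v is orthogonal to every row, so take v ∝ r_1 × r_2 = ((1)·(-2) - (2)·(-1.6056), (2)·(1) - (-5.6056)·(-2), (-5.6056)·(-1.6056) - (1)·(1)) ≈ (1.2111, -9.2111, 8).
  Let u = (1.2111, -9.2111, 8).
  ||u|| = √((1.2111)² + (-9.2111)² + (8)²) = √(150.3112) ≈ 12.2601,  v_1 = u/||u|| ≈ (0.0988, -0.7513, 0.6525) (||v_1|| = 1).

λ_1 = 9.6056,  λ_2 = 7,  λ_3 = 2.3944;  v_1 ≈ (0.0988, -0.7513, 0.6525)


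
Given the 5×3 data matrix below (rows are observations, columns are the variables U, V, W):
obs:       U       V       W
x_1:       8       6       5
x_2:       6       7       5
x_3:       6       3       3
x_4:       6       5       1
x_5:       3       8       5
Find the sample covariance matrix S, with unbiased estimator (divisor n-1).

Step 1 — column means:
  mean(U) = (8 + 6 + 6 + 6 + 3) / 5 = 29/5 = 5.8
  mean(V) = (6 + 7 + 3 + 5 + 8) / 5 = 29/5 = 5.8
  mean(W) = (5 + 5 + 3 + 1 + 5) / 5 = 19/5 = 3.8

Step 2 — sample covariance S[i,j] = (1/(n-1)) · Σ_k (x_{k,i} - mean_i) · (x_{k,j} - mean_j), with n-1 = 4.
  S[U,U] = ((2.2)·(2.2) + (0.2)·(0.2) + (0.2)·(0.2) + (0.2)·(0.2) + (-2.8)·(-2.8)) / 4 = 12.8/4 = 3.2
  S[U,V] = ((2.2)·(0.2) + (0.2)·(1.2) + (0.2)·(-2.8) + (0.2)·(-0.8) + (-2.8)·(2.2)) / 4 = -6.2/4 = -1.55
  S[U,W] = ((2.2)·(1.2) + (0.2)·(1.2) + (0.2)·(-0.8) + (0.2)·(-2.8) + (-2.8)·(1.2)) / 4 = -1.2/4 = -0.3
  S[V,V] = ((0.2)·(0.2) + (1.2)·(1.2) + (-2.8)·(-2.8) + (-0.8)·(-0.8) + (2.2)·(2.2)) / 4 = 14.8/4 = 3.7
  S[V,W] = ((0.2)·(1.2) + (1.2)·(1.2) + (-2.8)·(-0.8) + (-0.8)·(-2.8) + (2.2)·(1.2)) / 4 = 8.8/4 = 2.2
  S[W,W] = ((1.2)·(1.2) + (1.2)·(1.2) + (-0.8)·(-0.8) + (-2.8)·(-2.8) + (1.2)·(1.2)) / 4 = 12.8/4 = 3.2

S is symmetric (S[j,i] = S[i,j]). Assembling:

S = [[3.2, -1.55, -0.3],
 [-1.55, 3.7, 2.2],
 [-0.3, 2.2, 3.2]]


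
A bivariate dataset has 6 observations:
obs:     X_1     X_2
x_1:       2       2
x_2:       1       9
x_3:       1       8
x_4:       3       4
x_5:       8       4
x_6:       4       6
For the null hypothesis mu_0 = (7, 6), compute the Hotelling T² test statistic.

Step 1 — sample mean vector:
  mean(X_1) = (2 + 1 + 1 + 3 + 8 + 4) / 6 = 19/6 = 3.1667
  mean(X_2) = (2 + 9 + 8 + 4 + 4 + 6) / 6 = 33/6 = 5.5
  x̄ = (3.1667, 5.5),  deviation x̄ - mu_0 = (3.1667, 5.5) - (7, 6) = (-3.8333, -0.5).

Step 2 — sample covariance matrix, S[i,j] = (1/(n-1)) · Σ_k (x_{k,i} - mean_i) · (x_{k,j} - mean_j), divisor n-1 = 5:
  S[X_1,X_1] = ((-1.1667)·(-1.1667) + (-2.1667)·(-2.1667) + (-2.1667)·(-2.1667) + (-0.1667)·(-0.1667) + (4.8333)·(4.8333) + (0.8333)·(0.8333)) / 5 = 34.8333/5 = 6.9667
  S[X_1,X_2] = ((-1.1667)·(-3.5) + (-2.1667)·(3.5) + (-2.1667)·(2.5) + (-0.1667)·(-1.5) + (4.8333)·(-1.5) + (0.8333)·(0.5)) / 5 = -15.5/5 = -3.1
  S[X_2,X_2] = ((-3.5)·(-3.5) + (3.5)·(3.5) + (2.5)·(2.5) + (-1.5)·(-1.5) + (-1.5)·(-1.5) + (0.5)·(0.5)) / 5 = 35.5/5 = 7.1
  S = [[6.9667, -3.1],
 [-3.1, 7.1]].

Step 3 — invert S. det(S) = 6.9667·7.1 - (-3.1)² = 39.8533.
  S^{-1} = (1/det) · [[d, -b], [-b, a]] = [[0.1782, 0.0778],
 [0.0778, 0.1748]].

Step 4 — quadratic form (x̄ - mu_0)^T · S^{-1} · (x̄ - mu_0):
  S^{-1} · (x̄ - mu_0) = (-0.7218, -0.3856),
  (x̄ - mu_0)^T · [...] = (-3.8333)·(-0.7218) + (-0.5)·(-0.3856) = 2.9597.

Step 5 — scale by n: T² = 6 · 2.9597 = 17.7584.

T² ≈ 17.7584


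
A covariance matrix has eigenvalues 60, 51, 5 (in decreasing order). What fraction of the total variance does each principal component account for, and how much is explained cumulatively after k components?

Step 1 — total variance = trace(Sigma) = Σ λ_i = 60 + 51 + 5 = 116.

Step 2 — fraction explained by component i = λ_i / Σ λ:
  PC1: 60/116 = 0.5172
  PC2: 51/116 = 0.4397
  PC3: 5/116 = 0.0431

Step 3 — cumulative fraction after k components = (λ_1 + ... + λ_k) / Σ λ:
  k = 1: 60/116 = 0.5172
  k = 2: (60 + 51)/116 = 111/116 = 0.9569
  k = 3: (60 + 51 + 5)/116 = 116/116 = 1

Summary (fraction, with percent):

explained: PC1 0.5172 (51.72%), PC2 0.4397 (43.97%), PC3 0.0431 (4.31%);  cumulative: 0.5172, 0.9569, 1


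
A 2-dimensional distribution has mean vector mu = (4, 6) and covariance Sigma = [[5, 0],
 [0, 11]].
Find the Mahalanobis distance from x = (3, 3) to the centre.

Step 1 — centre the observation: (x - mu) = (-1, -3).

Step 2 — invert Sigma. det(Sigma) = 5·11 - (0)² = 55.
  Sigma^{-1} = (1/det) · [[d, -b], [-b, a]] = [[0.2, 0],
 [0, 0.0909]].

Step 3 — form the quadratic (x - mu)^T · Sigma^{-1} · (x - mu):
  Sigma^{-1} · (x - mu) = (-0.2, -0.2727).
  (x - mu)^T · [Sigma^{-1} · (x - mu)] = (-1)·(-0.2) + (-3)·(-0.2727) = 1.0182.

Step 4 — take square root: d = √(1.0182) ≈ 1.009.

d(x, mu) = √(1.0182) ≈ 1.009


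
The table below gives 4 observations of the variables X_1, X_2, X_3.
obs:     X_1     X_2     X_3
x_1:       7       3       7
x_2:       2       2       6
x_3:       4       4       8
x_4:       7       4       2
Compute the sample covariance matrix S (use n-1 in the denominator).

Step 1 — column means:
  mean(X_1) = (7 + 2 + 4 + 7) / 4 = 20/4 = 5
  mean(X_2) = (3 + 2 + 4 + 4) / 4 = 13/4 = 3.25
  mean(X_3) = (7 + 6 + 8 + 2) / 4 = 23/4 = 5.75

Step 2 — sample covariance S[i,j] = (1/(n-1)) · Σ_k (x_{k,i} - mean_i) · (x_{k,j} - mean_j), with n-1 = 3.
  S[X_1,X_1] = ((2)·(2) + (-3)·(-3) + (-1)·(-1) + (2)·(2)) / 3 = 18/3 = 6
  S[X_1,X_2] = ((2)·(-0.25) + (-3)·(-1.25) + (-1)·(0.75) + (2)·(0.75)) / 3 = 4/3 = 1.3333
  S[X_1,X_3] = ((2)·(1.25) + (-3)·(0.25) + (-1)·(2.25) + (2)·(-3.75)) / 3 = -8/3 = -2.6667
  S[X_2,X_2] = ((-0.25)·(-0.25) + (-1.25)·(-1.25) + (0.75)·(0.75) + (0.75)·(0.75)) / 3 = 2.75/3 = 0.9167
  S[X_2,X_3] = ((-0.25)·(1.25) + (-1.25)·(0.25) + (0.75)·(2.25) + (0.75)·(-3.75)) / 3 = -1.75/3 = -0.5833
  S[X_3,X_3] = ((1.25)·(1.25) + (0.25)·(0.25) + (2.25)·(2.25) + (-3.75)·(-3.75)) / 3 = 20.75/3 = 6.9167

S is symmetric (S[j,i] = S[i,j]). Assembling:

S = [[6, 1.3333, -2.6667],
 [1.3333, 0.9167, -0.5833],
 [-2.6667, -0.5833, 6.9167]]


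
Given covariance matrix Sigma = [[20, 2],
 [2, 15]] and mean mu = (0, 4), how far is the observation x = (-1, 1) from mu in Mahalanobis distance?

Step 1 — centre the observation: (x - mu) = (-1, -3).

Step 2 — invert Sigma. det(Sigma) = 20·15 - (2)² = 296.
  Sigma^{-1} = (1/det) · [[d, -b], [-b, a]] = [[0.0507, -0.0068],
 [-0.0068, 0.0676]].

Step 3 — form the quadratic (x - mu)^T · Sigma^{-1} · (x - mu):
  Sigma^{-1} · (x - mu) = (-0.0304, -0.1959).
  (x - mu)^T · [Sigma^{-1} · (x - mu)] = (-1)·(-0.0304) + (-3)·(-0.1959) = 0.6182.

Step 4 — take square root: d = √(0.6182) ≈ 0.7863.

d(x, mu) = √(0.6182) ≈ 0.7863


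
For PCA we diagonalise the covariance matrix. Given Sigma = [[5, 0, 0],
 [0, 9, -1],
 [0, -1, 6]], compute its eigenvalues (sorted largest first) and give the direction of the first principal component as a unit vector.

Step 1 — characteristic polynomial p(λ) = det(λI - Sigma) = λ³ - tr·λ² + c_1·λ - det, where tr = trace, c_1 = sum of the principal 2×2 minors, det = det(Sigma):
  tr = 5 + 9 + 6 = 20,
  c_1 = (5·9 - (0)²) + (5·6 - (0)²) + (9·6 - (-1)²) = 45 + 30 + 53 = 128,
  det = 5·(9·6 - (-1)²) - (0)·((0)·6 - (-1)·(0)) + (0)·((0)·(-1) - 9·(0)) = 5·(53) - (0)·(0) + (0)·(0) = 265.
  So p(λ) = λ³ - 20λ² + 128λ - 265.
Step 2 — look for an integer root (rational root theorem: any rational root is an integer divisor of 265). Testing λ = 5:
  p(5) = 125 - 500 + 640 - 265 = 0  ✓
  Dividing out (λ - 5): p(λ) = (λ - 5)(λ² - 15λ + 53).
Step 3 — remaining eigenvalues from the quadratic λ² - 15λ + 53 = 0:
  Δ = 15² - 4·53 = 225 - 212 = 13,  λ = (15 ± √13)/2 = (15 ± 3.6056)/2 ≈ 9.3028 or 5.6972.
  Sorted: λ_1 = 9.3028,  λ_2 = 5.6972,  λ_3 = 5  (check: sum = 20 = tr ✓).

Step 4 — unit eigenvector for λ_1 ≈ 9.3028: v spans the null space of (Sigma - λ_1 I), whose rows are
  r_1 = (-4.3028, 0, 0),  r_2 = (0, -0.3028, -1),  r_3 = (0, -1, -3.3028).
  v is orthogonal to every row, so take v ∝ r_1 × r_2 = ((0)·(-1) - (0)·(-0.3028), (0)·(0) - (-4.3028)·(-1), (-4.3028)·(-0.3028) - (0)·(0)) ≈ (0, -4.3028, 1.3028).
  Rescale (multiply by -1 so the first nonzero entry is positive): u = (0, 4.3028, -1.3028).
  ||u|| = √((0)² + (4.3028)² + (-1.3028)²) = √(20.2111) ≈ 4.4957,  v_1 = u/||u|| ≈ (0, 0.9571, -0.2898) (||v_1|| = 1).

λ_1 = 9.3028,  λ_2 = 5.6972,  λ_3 = 5;  v_1 ≈ (0, 0.9571, -0.2898)


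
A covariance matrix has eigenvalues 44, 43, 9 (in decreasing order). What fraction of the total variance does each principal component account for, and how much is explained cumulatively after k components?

Step 1 — total variance = trace(Sigma) = Σ λ_i = 44 + 43 + 9 = 96.

Step 2 — fraction explained by component i = λ_i / Σ λ:
  PC1: 44/96 = 0.4583
  PC2: 43/96 = 0.4479
  PC3: 9/96 = 0.0938

Step 3 — cumulative fraction after k components = (λ_1 + ... + λ_k) / Σ λ:
  k = 1: 44/96 = 0.4583
  k = 2: (44 + 43)/96 = 87/96 = 0.9062
  k = 3: (44 + 43 + 9)/96 = 96/96 = 1

Summary (fraction, with percent):

explained: PC1 0.4583 (45.83%), PC2 0.4479 (44.79%), PC3 0.0938 (9.38%);  cumulative: 0.4583, 0.9062, 1


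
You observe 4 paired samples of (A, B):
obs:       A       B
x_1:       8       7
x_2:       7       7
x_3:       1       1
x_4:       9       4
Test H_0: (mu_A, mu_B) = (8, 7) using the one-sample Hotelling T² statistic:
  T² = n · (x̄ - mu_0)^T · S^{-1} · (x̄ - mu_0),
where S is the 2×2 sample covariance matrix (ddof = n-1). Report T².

Step 1 — sample mean vector:
  mean(A) = (8 + 7 + 1 + 9) / 4 = 25/4 = 6.25
  mean(B) = (7 + 7 + 1 + 4) / 4 = 19/4 = 4.75
  x̄ = (6.25, 4.75),  deviation x̄ - mu_0 = (6.25, 4.75) - (8, 7) = (-1.75, -2.25).

Step 2 — sample covariance matrix, S[i,j] = (1/(n-1)) · Σ_k (x_{k,i} - mean_i) · (x_{k,j} - mean_j), divisor n-1 = 3:
  S[A,A] = ((1.75)·(1.75) + (0.75)·(0.75) + (-5.25)·(-5.25) + (2.75)·(2.75)) / 3 = 38.75/3 = 12.9167
  S[A,B] = ((1.75)·(2.25) + (0.75)·(2.25) + (-5.25)·(-3.75) + (2.75)·(-0.75)) / 3 = 23.25/3 = 7.75
  S[B,B] = ((2.25)·(2.25) + (2.25)·(2.25) + (-3.75)·(-3.75) + (-0.75)·(-0.75)) / 3 = 24.75/3 = 8.25
  S = [[12.9167, 7.75],
 [7.75, 8.25]].

Step 3 — invert S. det(S) = 12.9167·8.25 - (7.75)² = 46.5.
  S^{-1} = (1/det) · [[d, -b], [-b, a]] = [[0.1774, -0.1667],
 [-0.1667, 0.2778]].

Step 4 — quadratic form (x̄ - mu_0)^T · S^{-1} · (x̄ - mu_0):
  S^{-1} · (x̄ - mu_0) = (0.0645, -0.3333),
  (x̄ - mu_0)^T · [...] = (-1.75)·(0.0645) + (-2.25)·(-0.3333) = 0.6371.

Step 5 — scale by n: T² = 4 · 0.6371 = 2.5484.

T² ≈ 2.5484


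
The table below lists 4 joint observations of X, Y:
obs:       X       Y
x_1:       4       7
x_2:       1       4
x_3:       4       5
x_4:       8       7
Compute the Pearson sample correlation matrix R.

Step 1 — column means:
  mean(X) = (4 + 1 + 4 + 8) / 4 = 17/4 = 4.25
  mean(Y) = (7 + 4 + 5 + 7) / 4 = 23/4 = 5.75

Step 2 — sample variances and covariances s[i,j] = (1/(n-1)) · Σ_k (x_{k,i} - mean_i) · (x_{k,j} - mean_j), with n-1 = 3:
  s[X,X] = ((-0.25)·(-0.25) + (-3.25)·(-3.25) + (-0.25)·(-0.25) + (3.75)·(3.75)) / 3 = 24.75/3 = 8.25
  s[X,Y] = ((-0.25)·(1.25) + (-3.25)·(-1.75) + (-0.25)·(-0.75) + (3.75)·(1.25)) / 3 = 10.25/3 = 3.4167
  s[Y,Y] = ((1.25)·(1.25) + (-1.75)·(-1.75) + (-0.75)·(-0.75) + (1.25)·(1.25)) / 3 = 6.75/3 = 2.25
  Sample standard deviations s_i = √(s[i,i]):
  s(X) = √(8.25) = 2.8723
  s(Y) = √(2.25) = 1.5

Step 3 — r_{ij} = s_{ij} / (s_i · s_j):
  r[X,X] = 1 (diagonal).
  r[X,Y] = 3.4167 / (2.8723 · 1.5) = 3.4167 / 4.3084 = 0.793
  r[Y,Y] = 1 (diagonal).

R is symmetric with unit diagonal. Assembling:

R = [[1, 0.793],
 [0.793, 1]]


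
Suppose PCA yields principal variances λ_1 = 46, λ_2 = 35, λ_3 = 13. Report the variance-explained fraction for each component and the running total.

Step 1 — total variance = trace(Sigma) = Σ λ_i = 46 + 35 + 13 = 94.

Step 2 — fraction explained by component i = λ_i / Σ λ:
  PC1: 46/94 = 0.4894
  PC2: 35/94 = 0.3723
  PC3: 13/94 = 0.1383

Step 3 — cumulative fraction after k components = (λ_1 + ... + λ_k) / Σ λ:
  k = 1: 46/94 = 0.4894
  k = 2: (46 + 35)/94 = 81/94 = 0.8617
  k = 3: (46 + 35 + 13)/94 = 94/94 = 1

Summary (fraction, with percent):

explained: PC1 0.4894 (48.94%), PC2 0.3723 (37.23%), PC3 0.1383 (13.83%);  cumulative: 0.4894, 0.8617, 1


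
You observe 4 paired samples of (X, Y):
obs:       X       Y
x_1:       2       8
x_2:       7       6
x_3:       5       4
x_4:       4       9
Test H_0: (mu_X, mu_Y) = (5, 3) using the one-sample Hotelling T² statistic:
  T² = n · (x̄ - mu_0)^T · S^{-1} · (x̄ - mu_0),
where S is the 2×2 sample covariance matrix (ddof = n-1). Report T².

Step 1 — sample mean vector:
  mean(X) = (2 + 7 + 5 + 4) / 4 = 18/4 = 4.5
  mean(Y) = (8 + 6 + 4 + 9) / 4 = 27/4 = 6.75
  x̄ = (4.5, 6.75),  deviation x̄ - mu_0 = (4.5, 6.75) - (5, 3) = (-0.5, 3.75).

Step 2 — sample covariance matrix, S[i,j] = (1/(n-1)) · Σ_k (x_{k,i} - mean_i) · (x_{k,j} - mean_j), divisor n-1 = 3:
  S[X,X] = ((-2.5)·(-2.5) + (2.5)·(2.5) + (0.5)·(0.5) + (-0.5)·(-0.5)) / 3 = 13/3 = 4.3333
  S[X,Y] = ((-2.5)·(1.25) + (2.5)·(-0.75) + (0.5)·(-2.75) + (-0.5)·(2.25)) / 3 = -7.5/3 = -2.5
  S[Y,Y] = ((1.25)·(1.25) + (-0.75)·(-0.75) + (-2.75)·(-2.75) + (2.25)·(2.25)) / 3 = 14.75/3 = 4.9167
  S = [[4.3333, -2.5],
 [-2.5, 4.9167]].

Step 3 — invert S. det(S) = 4.3333·4.9167 - (-2.5)² = 15.0556.
  S^{-1} = (1/det) · [[d, -b], [-b, a]] = [[0.3266, 0.1661],
 [0.1661, 0.2878]].

Step 4 — quadratic form (x̄ - mu_0)^T · S^{-1} · (x̄ - mu_0):
  S^{-1} · (x̄ - mu_0) = (0.4594, 0.9963),
  (x̄ - mu_0)^T · [...] = (-0.5)·(0.4594) + (3.75)·(0.9963) = 3.5065.

Step 5 — scale by n: T² = 4 · 3.5065 = 14.0258.

T² ≈ 14.0258


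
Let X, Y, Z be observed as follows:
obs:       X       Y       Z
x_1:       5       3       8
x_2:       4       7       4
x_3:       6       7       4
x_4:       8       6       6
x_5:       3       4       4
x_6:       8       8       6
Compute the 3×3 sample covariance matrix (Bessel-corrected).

Step 1 — column means:
  mean(X) = (5 + 4 + 6 + 8 + 3 + 8) / 6 = 34/6 = 5.6667
  mean(Y) = (3 + 7 + 7 + 6 + 4 + 8) / 6 = 35/6 = 5.8333
  mean(Z) = (8 + 4 + 4 + 6 + 4 + 6) / 6 = 32/6 = 5.3333

Step 2 — sample covariance S[i,j] = (1/(n-1)) · Σ_k (x_{k,i} - mean_i) · (x_{k,j} - mean_j), with n-1 = 5.
  S[X,X] = ((-0.6667)·(-0.6667) + (-1.6667)·(-1.6667) + (0.3333)·(0.3333) + (2.3333)·(2.3333) + (-2.6667)·(-2.6667) + (2.3333)·(2.3333)) / 5 = 21.3333/5 = 4.2667
  S[X,Y] = ((-0.6667)·(-2.8333) + (-1.6667)·(1.1667) + (0.3333)·(1.1667) + (2.3333)·(0.1667) + (-2.6667)·(-1.8333) + (2.3333)·(2.1667)) / 5 = 10.6667/5 = 2.1333
  S[X,Z] = ((-0.6667)·(2.6667) + (-1.6667)·(-1.3333) + (0.3333)·(-1.3333) + (2.3333)·(0.6667) + (-2.6667)·(-1.3333) + (2.3333)·(0.6667)) / 5 = 6.6667/5 = 1.3333
  S[Y,Y] = ((-2.8333)·(-2.8333) + (1.1667)·(1.1667) + (1.1667)·(1.1667) + (0.1667)·(0.1667) + (-1.8333)·(-1.8333) + (2.1667)·(2.1667)) / 5 = 18.8333/5 = 3.7667
  S[Y,Z] = ((-2.8333)·(2.6667) + (1.1667)·(-1.3333) + (1.1667)·(-1.3333) + (0.1667)·(0.6667) + (-1.8333)·(-1.3333) + (2.1667)·(0.6667)) / 5 = -6.6667/5 = -1.3333
  S[Z,Z] = ((2.6667)·(2.6667) + (-1.3333)·(-1.3333) + (-1.3333)·(-1.3333) + (0.6667)·(0.6667) + (-1.3333)·(-1.3333) + (0.6667)·(0.6667)) / 5 = 13.3333/5 = 2.6667

S is symmetric (S[j,i] = S[i,j]). Assembling:

S = [[4.2667, 2.1333, 1.3333],
 [2.1333, 3.7667, -1.3333],
 [1.3333, -1.3333, 2.6667]]


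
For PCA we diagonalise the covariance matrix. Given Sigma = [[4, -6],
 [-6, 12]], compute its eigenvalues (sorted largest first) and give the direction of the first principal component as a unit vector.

Step 1 — characteristic polynomial of 2×2 Sigma:
  det(Sigma - λI) = λ² - trace · λ + det = 0.
  trace = 4 + 12 = 16, det = 4·12 - (-6)² = 12.
Step 2 — discriminant:
  Δ = trace² - 4·det = 256 - 48 = 208.
Step 3 — eigenvalues:
  λ = (trace ± √Δ)/2 = (16 ± 14.4222)/2,
  λ_1 = 15.2111,  λ_2 = 0.7889.

Step 4 — unit eigenvector for λ_1: solve (Sigma - λ_1 I)v = 0. First row:
  (4 - 15.2111)·v_x + (-6)·v_y = 0, i.e. (-11.2111)·v_x + (-6)·v_y = 0,
  so v ∝ (b, λ_1 - a) = (-6, 11.2111); multiply by -1 so the first entry is positive: u = (6, -11.2111).
  ||u|| = √((6)² + (-11.2111)²) = √(161.6888) ≈ 12.7157,
  v_1 = u/||u|| ≈ (0.4719, -0.8817) (||v_1|| = 1).

λ_1 = 15.2111,  λ_2 = 0.7889;  v_1 ≈ (0.4719, -0.8817)


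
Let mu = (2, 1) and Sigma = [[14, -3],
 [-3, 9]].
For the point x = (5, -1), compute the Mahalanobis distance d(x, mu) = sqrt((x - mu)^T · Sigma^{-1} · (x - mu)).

Step 1 — centre the observation: (x - mu) = (3, -2).

Step 2 — invert Sigma. det(Sigma) = 14·9 - (-3)² = 117.
  Sigma^{-1} = (1/det) · [[d, -b], [-b, a]] = [[0.0769, 0.0256],
 [0.0256, 0.1197]].

Step 3 — form the quadratic (x - mu)^T · Sigma^{-1} · (x - mu):
  Sigma^{-1} · (x - mu) = (0.1795, -0.1624).
  (x - mu)^T · [Sigma^{-1} · (x - mu)] = (3)·(0.1795) + (-2)·(-0.1624) = 0.8632.

Step 4 — take square root: d = √(0.8632) ≈ 0.9291.

d(x, mu) = √(0.8632) ≈ 0.9291


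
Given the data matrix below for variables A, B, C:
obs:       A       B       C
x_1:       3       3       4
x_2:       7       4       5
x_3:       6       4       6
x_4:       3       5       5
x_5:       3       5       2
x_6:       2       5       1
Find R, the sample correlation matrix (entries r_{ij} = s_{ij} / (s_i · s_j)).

Step 1 — column means:
  mean(A) = (3 + 7 + 6 + 3 + 3 + 2) / 6 = 24/6 = 4
  mean(B) = (3 + 4 + 4 + 5 + 5 + 5) / 6 = 26/6 = 4.3333
  mean(C) = (4 + 5 + 6 + 5 + 2 + 1) / 6 = 23/6 = 3.8333

Step 2 — sample variances and covariances s[i,j] = (1/(n-1)) · Σ_k (x_{k,i} - mean_i) · (x_{k,j} - mean_j), with n-1 = 5:
  s[A,A] = ((-1)·(-1) + (3)·(3) + (2)·(2) + (-1)·(-1) + (-1)·(-1) + (-2)·(-2)) / 5 = 20/5 = 4
  s[A,B] = ((-1)·(-1.3333) + (3)·(-0.3333) + (2)·(-0.3333) + (-1)·(0.6667) + (-1)·(0.6667) + (-2)·(0.6667)) / 5 = -3/5 = -0.6
  s[A,C] = ((-1)·(0.1667) + (3)·(1.1667) + (2)·(2.1667) + (-1)·(1.1667) + (-1)·(-1.8333) + (-2)·(-2.8333)) / 5 = 14/5 = 2.8
  s[B,B] = ((-1.3333)·(-1.3333) + (-0.3333)·(-0.3333) + (-0.3333)·(-0.3333) + (0.6667)·(0.6667) + (0.6667)·(0.6667) + (0.6667)·(0.6667)) / 5 = 3.3333/5 = 0.6667
  s[B,C] = ((-1.3333)·(0.1667) + (-0.3333)·(1.1667) + (-0.3333)·(2.1667) + (0.6667)·(1.1667) + (0.6667)·(-1.8333) + (0.6667)·(-2.8333)) / 5 = -3.6667/5 = -0.7333
  s[C,C] = ((0.1667)·(0.1667) + (1.1667)·(1.1667) + (2.1667)·(2.1667) + (1.1667)·(1.1667) + (-1.8333)·(-1.8333) + (-2.8333)·(-2.8333)) / 5 = 18.8333/5 = 3.7667
  Sample standard deviations s_i = √(s[i,i]):
  s(A) = √(4) = 2
  s(B) = √(0.6667) = 0.8165
  s(C) = √(3.7667) = 1.9408

Step 3 — r_{ij} = s_{ij} / (s_i · s_j):
  r[A,A] = 1 (diagonal).
  r[A,B] = -0.6 / (2 · 0.8165) = -0.6 / 1.633 = -0.3674
  r[A,C] = 2.8 / (2 · 1.9408) = 2.8 / 3.8816 = 0.7214
  r[B,B] = 1 (diagonal).
  r[B,C] = -0.7333 / (0.8165 · 1.9408) = -0.7333 / 1.5846 = -0.4628
  r[C,C] = 1 (diagonal).

R is symmetric with unit diagonal. Assembling:

R = [[1, -0.3674, 0.7214],
 [-0.3674, 1, -0.4628],
 [0.7214, -0.4628, 1]]


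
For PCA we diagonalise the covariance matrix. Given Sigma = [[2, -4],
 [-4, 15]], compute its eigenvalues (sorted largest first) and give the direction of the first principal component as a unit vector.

Step 1 — characteristic polynomial of 2×2 Sigma:
  det(Sigma - λI) = λ² - trace · λ + det = 0.
  trace = 2 + 15 = 17, det = 2·15 - (-4)² = 14.
Step 2 — discriminant:
  Δ = trace² - 4·det = 289 - 56 = 233.
Step 3 — eigenvalues:
  λ = (trace ± √Δ)/2 = (17 ± 15.2643)/2,
  λ_1 = 16.1322,  λ_2 = 0.8678.

Step 4 — unit eigenvector for λ_1: solve (Sigma - λ_1 I)v = 0. First row:
  (2 - 16.1322)·v_x + (-4)·v_y = 0, i.e. (-14.1322)·v_x + (-4)·v_y = 0,
  so v ∝ (b, λ_1 - a) = (-4, 14.1322); multiply by -1 so the first entry is positive: u = (4, -14.1322).
  ||u|| = √((4)² + (-14.1322)²) = √(215.7182) ≈ 14.6873,
  v_1 = u/||u|| ≈ (0.2723, -0.9622) (||v_1|| = 1).

λ_1 = 16.1322,  λ_2 = 0.8678;  v_1 ≈ (0.2723, -0.9622)


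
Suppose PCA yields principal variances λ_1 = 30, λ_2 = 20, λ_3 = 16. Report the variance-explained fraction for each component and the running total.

Step 1 — total variance = trace(Sigma) = Σ λ_i = 30 + 20 + 16 = 66.

Step 2 — fraction explained by component i = λ_i / Σ λ:
  PC1: 30/66 = 0.4545
  PC2: 20/66 = 0.303
  PC3: 16/66 = 0.2424

Step 3 — cumulative fraction after k components = (λ_1 + ... + λ_k) / Σ λ:
  k = 1: 30/66 = 0.4545
  k = 2: (30 + 20)/66 = 50/66 = 0.7576
  k = 3: (30 + 20 + 16)/66 = 66/66 = 1

Summary (fraction, with percent):

explained: PC1 0.4545 (45.45%), PC2 0.303 (30.3%), PC3 0.2424 (24.24%);  cumulative: 0.4545, 0.7576, 1


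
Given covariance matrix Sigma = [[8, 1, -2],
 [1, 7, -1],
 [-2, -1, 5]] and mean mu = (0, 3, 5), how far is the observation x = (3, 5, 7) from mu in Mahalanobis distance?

Step 1 — centre the observation: (x - mu) = (3, 2, 2).

Step 2 — invert Sigma (cofactor / det for 3×3, or solve directly):
  Sigma^{-1} = [[0.1399, -0.0123, 0.0535],
 [-0.0123, 0.1481, 0.0247],
 [0.0535, 0.0247, 0.2263]].

Step 3 — form the quadratic (x - mu)^T · Sigma^{-1} · (x - mu):
  Sigma^{-1} · (x - mu) = (0.5021, 0.3086, 0.6626).
  (x - mu)^T · [Sigma^{-1} · (x - mu)] = (3)·(0.5021) + (2)·(0.3086) + (2)·(0.6626) = 3.4486.

Step 4 — take square root: d = √(3.4486) ≈ 1.857.

d(x, mu) = √(3.4486) ≈ 1.857


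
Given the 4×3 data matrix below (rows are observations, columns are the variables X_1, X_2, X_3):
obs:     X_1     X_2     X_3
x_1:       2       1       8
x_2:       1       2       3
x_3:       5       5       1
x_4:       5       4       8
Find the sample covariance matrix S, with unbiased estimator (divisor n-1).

Step 1 — column means:
  mean(X_1) = (2 + 1 + 5 + 5) / 4 = 13/4 = 3.25
  mean(X_2) = (1 + 2 + 5 + 4) / 4 = 12/4 = 3
  mean(X_3) = (8 + 3 + 1 + 8) / 4 = 20/4 = 5

Step 2 — sample covariance S[i,j] = (1/(n-1)) · Σ_k (x_{k,i} - mean_i) · (x_{k,j} - mean_j), with n-1 = 3.
  S[X_1,X_1] = ((-1.25)·(-1.25) + (-2.25)·(-2.25) + (1.75)·(1.75) + (1.75)·(1.75)) / 3 = 12.75/3 = 4.25
  S[X_1,X_2] = ((-1.25)·(-2) + (-2.25)·(-1) + (1.75)·(2) + (1.75)·(1)) / 3 = 10/3 = 3.3333
  S[X_1,X_3] = ((-1.25)·(3) + (-2.25)·(-2) + (1.75)·(-4) + (1.75)·(3)) / 3 = -1/3 = -0.3333
  S[X_2,X_2] = ((-2)·(-2) + (-1)·(-1) + (2)·(2) + (1)·(1)) / 3 = 10/3 = 3.3333
  S[X_2,X_3] = ((-2)·(3) + (-1)·(-2) + (2)·(-4) + (1)·(3)) / 3 = -9/3 = -3
  S[X_3,X_3] = ((3)·(3) + (-2)·(-2) + (-4)·(-4) + (3)·(3)) / 3 = 38/3 = 12.6667

S is symmetric (S[j,i] = S[i,j]). Assembling:

S = [[4.25, 3.3333, -0.3333],
 [3.3333, 3.3333, -3],
 [-0.3333, -3, 12.6667]]


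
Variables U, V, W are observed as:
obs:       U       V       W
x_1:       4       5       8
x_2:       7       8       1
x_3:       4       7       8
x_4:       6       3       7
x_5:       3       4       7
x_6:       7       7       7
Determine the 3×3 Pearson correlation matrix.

Step 1 — column means:
  mean(U) = (4 + 7 + 4 + 6 + 3 + 7) / 6 = 31/6 = 5.1667
  mean(V) = (5 + 8 + 7 + 3 + 4 + 7) / 6 = 34/6 = 5.6667
  mean(W) = (8 + 1 + 8 + 7 + 7 + 7) / 6 = 38/6 = 6.3333

Step 2 — sample variances and covariances s[i,j] = (1/(n-1)) · Σ_k (x_{k,i} - mean_i) · (x_{k,j} - mean_j), with n-1 = 5:
  s[U,U] = ((-1.1667)·(-1.1667) + (1.8333)·(1.8333) + (-1.1667)·(-1.1667) + (0.8333)·(0.8333) + (-2.1667)·(-2.1667) + (1.8333)·(1.8333)) / 5 = 14.8333/5 = 2.9667
  s[U,V] = ((-1.1667)·(-0.6667) + (1.8333)·(2.3333) + (-1.1667)·(1.3333) + (0.8333)·(-2.6667) + (-2.1667)·(-1.6667) + (1.8333)·(1.3333)) / 5 = 7.3333/5 = 1.4667
  s[U,W] = ((-1.1667)·(1.6667) + (1.8333)·(-5.3333) + (-1.1667)·(1.6667) + (0.8333)·(0.6667) + (-2.1667)·(0.6667) + (1.8333)·(0.6667)) / 5 = -13.3333/5 = -2.6667
  s[V,V] = ((-0.6667)·(-0.6667) + (2.3333)·(2.3333) + (1.3333)·(1.3333) + (-2.6667)·(-2.6667) + (-1.6667)·(-1.6667) + (1.3333)·(1.3333)) / 5 = 19.3333/5 = 3.8667
  s[V,W] = ((-0.6667)·(1.6667) + (2.3333)·(-5.3333) + (1.3333)·(1.6667) + (-2.6667)·(0.6667) + (-1.6667)·(0.6667) + (1.3333)·(0.6667)) / 5 = -13.3333/5 = -2.6667
  s[W,W] = ((1.6667)·(1.6667) + (-5.3333)·(-5.3333) + (1.6667)·(1.6667) + (0.6667)·(0.6667) + (0.6667)·(0.6667) + (0.6667)·(0.6667)) / 5 = 35.3333/5 = 7.0667
  Sample standard deviations s_i = √(s[i,i]):
  s(U) = √(2.9667) = 1.7224
  s(V) = √(3.8667) = 1.9664
  s(W) = √(7.0667) = 2.6583

Step 3 — r_{ij} = s_{ij} / (s_i · s_j):
  r[U,U] = 1 (diagonal).
  r[U,V] = 1.4667 / (1.7224 · 1.9664) = 1.4667 / 3.3869 = 0.433
  r[U,W] = -2.6667 / (1.7224 · 2.6583) = -2.6667 / 4.5787 = -0.5824
  r[V,V] = 1 (diagonal).
  r[V,W] = -2.6667 / (1.9664 · 2.6583) = -2.6667 / 5.2273 = -0.5101
  r[W,W] = 1 (diagonal).

R is symmetric with unit diagonal. Assembling:

R = [[1, 0.433, -0.5824],
 [0.433, 1, -0.5101],
 [-0.5824, -0.5101, 1]]


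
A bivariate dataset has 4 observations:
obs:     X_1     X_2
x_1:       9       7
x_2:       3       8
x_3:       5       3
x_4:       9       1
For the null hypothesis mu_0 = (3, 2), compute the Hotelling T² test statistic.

Step 1 — sample mean vector:
  mean(X_1) = (9 + 3 + 5 + 9) / 4 = 26/4 = 6.5
  mean(X_2) = (7 + 8 + 3 + 1) / 4 = 19/4 = 4.75
  x̄ = (6.5, 4.75),  deviation x̄ - mu_0 = (6.5, 4.75) - (3, 2) = (3.5, 2.75).

Step 2 — sample covariance matrix, S[i,j] = (1/(n-1)) · Σ_k (x_{k,i} - mean_i) · (x_{k,j} - mean_j), divisor n-1 = 3:
  S[X_1,X_1] = ((2.5)·(2.5) + (-3.5)·(-3.5) + (-1.5)·(-1.5) + (2.5)·(2.5)) / 3 = 27/3 = 9
  S[X_1,X_2] = ((2.5)·(2.25) + (-3.5)·(3.25) + (-1.5)·(-1.75) + (2.5)·(-3.75)) / 3 = -12.5/3 = -4.1667
  S[X_2,X_2] = ((2.25)·(2.25) + (3.25)·(3.25) + (-1.75)·(-1.75) + (-3.75)·(-3.75)) / 3 = 32.75/3 = 10.9167
  S = [[9, -4.1667],
 [-4.1667, 10.9167]].

Step 3 — invert S. det(S) = 9·10.9167 - (-4.1667)² = 80.8889.
  S^{-1} = (1/det) · [[d, -b], [-b, a]] = [[0.135, 0.0515],
 [0.0515, 0.1113]].

Step 4 — quadratic form (x̄ - mu_0)^T · S^{-1} · (x̄ - mu_0):
  S^{-1} · (x̄ - mu_0) = (0.614, 0.4863),
  (x̄ - mu_0)^T · [...] = (3.5)·(0.614) + (2.75)·(0.4863) = 3.4863.

Step 5 — scale by n: T² = 4 · 3.4863 = 13.9451.

T² ≈ 13.9451


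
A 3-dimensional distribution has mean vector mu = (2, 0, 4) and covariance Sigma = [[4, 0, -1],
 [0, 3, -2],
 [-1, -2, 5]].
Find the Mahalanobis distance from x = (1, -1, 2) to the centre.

Step 1 — centre the observation: (x - mu) = (-1, -1, -2).

Step 2 — invert Sigma (cofactor / det for 3×3, or solve directly):
  Sigma^{-1} = [[0.2683, 0.0488, 0.0732],
 [0.0488, 0.4634, 0.1951],
 [0.0732, 0.1951, 0.2927]].

Step 3 — form the quadratic (x - mu)^T · Sigma^{-1} · (x - mu):
  Sigma^{-1} · (x - mu) = (-0.4634, -0.9024, -0.8537).
  (x - mu)^T · [Sigma^{-1} · (x - mu)] = (-1)·(-0.4634) + (-1)·(-0.9024) + (-2)·(-0.8537) = 3.0732.

Step 4 — take square root: d = √(3.0732) ≈ 1.753.

d(x, mu) = √(3.0732) ≈ 1.753


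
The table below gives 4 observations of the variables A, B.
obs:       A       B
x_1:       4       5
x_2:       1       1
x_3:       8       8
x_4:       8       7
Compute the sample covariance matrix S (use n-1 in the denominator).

Step 1 — column means:
  mean(A) = (4 + 1 + 8 + 8) / 4 = 21/4 = 5.25
  mean(B) = (5 + 1 + 8 + 7) / 4 = 21/4 = 5.25

Step 2 — sample covariance S[i,j] = (1/(n-1)) · Σ_k (x_{k,i} - mean_i) · (x_{k,j} - mean_j), with n-1 = 3.
  S[A,A] = ((-1.25)·(-1.25) + (-4.25)·(-4.25) + (2.75)·(2.75) + (2.75)·(2.75)) / 3 = 34.75/3 = 11.5833
  S[A,B] = ((-1.25)·(-0.25) + (-4.25)·(-4.25) + (2.75)·(2.75) + (2.75)·(1.75)) / 3 = 30.75/3 = 10.25
  S[B,B] = ((-0.25)·(-0.25) + (-4.25)·(-4.25) + (2.75)·(2.75) + (1.75)·(1.75)) / 3 = 28.75/3 = 9.5833

S is symmetric (S[j,i] = S[i,j]). Assembling:

S = [[11.5833, 10.25],
 [10.25, 9.5833]]


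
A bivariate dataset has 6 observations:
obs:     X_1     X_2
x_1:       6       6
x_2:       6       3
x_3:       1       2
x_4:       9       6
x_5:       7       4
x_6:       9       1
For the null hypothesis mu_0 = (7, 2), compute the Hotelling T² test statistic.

Step 1 — sample mean vector:
  mean(X_1) = (6 + 6 + 1 + 9 + 7 + 9) / 6 = 38/6 = 6.3333
  mean(X_2) = (6 + 3 + 2 + 6 + 4 + 1) / 6 = 22/6 = 3.6667
  x̄ = (6.3333, 3.6667),  deviation x̄ - mu_0 = (6.3333, 3.6667) - (7, 2) = (-0.6667, 1.6667).

Step 2 — sample covariance matrix, S[i,j] = (1/(n-1)) · Σ_k (x_{k,i} - mean_i) · (x_{k,j} - mean_j), divisor n-1 = 5:
  S[X_1,X_1] = ((-0.3333)·(-0.3333) + (-0.3333)·(-0.3333) + (-5.3333)·(-5.3333) + (2.6667)·(2.6667) + (0.6667)·(0.6667) + (2.6667)·(2.6667)) / 5 = 43.3333/5 = 8.6667
  S[X_1,X_2] = ((-0.3333)·(2.3333) + (-0.3333)·(-0.6667) + (-5.3333)·(-1.6667) + (2.6667)·(2.3333) + (0.6667)·(0.3333) + (2.6667)·(-2.6667)) / 5 = 7.6667/5 = 1.5333
  S[X_2,X_2] = ((2.3333)·(2.3333) + (-0.6667)·(-0.6667) + (-1.6667)·(-1.6667) + (2.3333)·(2.3333) + (0.3333)·(0.3333) + (-2.6667)·(-2.6667)) / 5 = 21.3333/5 = 4.2667
  S = [[8.6667, 1.5333],
 [1.5333, 4.2667]].

Step 3 — invert S. det(S) = 8.6667·4.2667 - (1.5333)² = 34.6267.
  S^{-1} = (1/det) · [[d, -b], [-b, a]] = [[0.1232, -0.0443],
 [-0.0443, 0.2503]].

Step 4 — quadratic form (x̄ - mu_0)^T · S^{-1} · (x̄ - mu_0):
  S^{-1} · (x̄ - mu_0) = (-0.1559, 0.4467),
  (x̄ - mu_0)^T · [...] = (-0.6667)·(-0.1559) + (1.6667)·(0.4467) = 0.8484.

Step 5 — scale by n: T² = 6 · 0.8484 = 5.0905.

T² ≈ 5.0905


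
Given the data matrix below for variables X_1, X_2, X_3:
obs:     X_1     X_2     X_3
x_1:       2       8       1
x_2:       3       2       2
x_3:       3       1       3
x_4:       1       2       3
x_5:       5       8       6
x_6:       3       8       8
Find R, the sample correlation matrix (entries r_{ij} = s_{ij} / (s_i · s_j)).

Step 1 — column means:
  mean(X_1) = (2 + 3 + 3 + 1 + 5 + 3) / 6 = 17/6 = 2.8333
  mean(X_2) = (8 + 2 + 1 + 2 + 8 + 8) / 6 = 29/6 = 4.8333
  mean(X_3) = (1 + 2 + 3 + 3 + 6 + 8) / 6 = 23/6 = 3.8333

Step 2 — sample variances and covariances s[i,j] = (1/(n-1)) · Σ_k (x_{k,i} - mean_i) · (x_{k,j} - mean_j), with n-1 = 5:
  s[X_1,X_1] = ((-0.8333)·(-0.8333) + (0.1667)·(0.1667) + (0.1667)·(0.1667) + (-1.8333)·(-1.8333) + (2.1667)·(2.1667) + (0.1667)·(0.1667)) / 5 = 8.8333/5 = 1.7667
  s[X_1,X_2] = ((-0.8333)·(3.1667) + (0.1667)·(-2.8333) + (0.1667)·(-3.8333) + (-1.8333)·(-2.8333) + (2.1667)·(3.1667) + (0.1667)·(3.1667)) / 5 = 8.8333/5 = 1.7667
  s[X_1,X_3] = ((-0.8333)·(-2.8333) + (0.1667)·(-1.8333) + (0.1667)·(-0.8333) + (-1.8333)·(-0.8333) + (2.1667)·(2.1667) + (0.1667)·(4.1667)) / 5 = 8.8333/5 = 1.7667
  s[X_2,X_2] = ((3.1667)·(3.1667) + (-2.8333)·(-2.8333) + (-3.8333)·(-3.8333) + (-2.8333)·(-2.8333) + (3.1667)·(3.1667) + (3.1667)·(3.1667)) / 5 = 60.8333/5 = 12.1667
  s[X_2,X_3] = ((3.1667)·(-2.8333) + (-2.8333)·(-1.8333) + (-3.8333)·(-0.8333) + (-2.8333)·(-0.8333) + (3.1667)·(2.1667) + (3.1667)·(4.1667)) / 5 = 21.8333/5 = 4.3667
  s[X_3,X_3] = ((-2.8333)·(-2.8333) + (-1.8333)·(-1.8333) + (-0.8333)·(-0.8333) + (-0.8333)·(-0.8333) + (2.1667)·(2.1667) + (4.1667)·(4.1667)) / 5 = 34.8333/5 = 6.9667
  Sample standard deviations s_i = √(s[i,i]):
  s(X_1) = √(1.7667) = 1.3292
  s(X_2) = √(12.1667) = 3.4881
  s(X_3) = √(6.9667) = 2.6394

Step 3 — r_{ij} = s_{ij} / (s_i · s_j):
  r[X_1,X_1] = 1 (diagonal).
  r[X_1,X_2] = 1.7667 / (1.3292 · 3.4881) = 1.7667 / 4.6362 = 0.3811
  r[X_1,X_3] = 1.7667 / (1.3292 · 2.6394) = 1.7667 / 3.5082 = 0.5036
  r[X_2,X_2] = 1 (diagonal).
  r[X_2,X_3] = 4.3667 / (3.4881 · 2.6394) = 4.3667 / 9.2066 = 0.4743
  r[X_3,X_3] = 1 (diagonal).

R is symmetric with unit diagonal. Assembling:

R = [[1, 0.3811, 0.5036],
 [0.3811, 1, 0.4743],
 [0.5036, 0.4743, 1]]


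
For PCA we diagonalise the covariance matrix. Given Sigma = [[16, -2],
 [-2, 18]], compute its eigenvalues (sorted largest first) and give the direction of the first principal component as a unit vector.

Step 1 — characteristic polynomial of 2×2 Sigma:
  det(Sigma - λI) = λ² - trace · λ + det = 0.
  trace = 16 + 18 = 34, det = 16·18 - (-2)² = 284.
Step 2 — discriminant:
  Δ = trace² - 4·det = 1156 - 1136 = 20.
Step 3 — eigenvalues:
  λ = (trace ± √Δ)/2 = (34 ± 4.4721)/2,
  λ_1 = 19.2361,  λ_2 = 14.7639.

Step 4 — unit eigenvector for λ_1: solve (Sigma - λ_1 I)v = 0. First row:
  (16 - 19.2361)·v_x + (-2)·v_y = 0, i.e. (-3.2361)·v_x + (-2)·v_y = 0,
  so v ∝ (b, λ_1 - a) = (-2, 3.2361); multiply by -1 so the first entry is positive: u = (2, -3.2361).
  ||u|| = √((2)² + (-3.2361)²) = √(14.4721) ≈ 3.8042,
  v_1 = u/||u|| ≈ (0.5257, -0.8507) (||v_1|| = 1).

λ_1 = 19.2361,  λ_2 = 14.7639;  v_1 ≈ (0.5257, -0.8507)
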